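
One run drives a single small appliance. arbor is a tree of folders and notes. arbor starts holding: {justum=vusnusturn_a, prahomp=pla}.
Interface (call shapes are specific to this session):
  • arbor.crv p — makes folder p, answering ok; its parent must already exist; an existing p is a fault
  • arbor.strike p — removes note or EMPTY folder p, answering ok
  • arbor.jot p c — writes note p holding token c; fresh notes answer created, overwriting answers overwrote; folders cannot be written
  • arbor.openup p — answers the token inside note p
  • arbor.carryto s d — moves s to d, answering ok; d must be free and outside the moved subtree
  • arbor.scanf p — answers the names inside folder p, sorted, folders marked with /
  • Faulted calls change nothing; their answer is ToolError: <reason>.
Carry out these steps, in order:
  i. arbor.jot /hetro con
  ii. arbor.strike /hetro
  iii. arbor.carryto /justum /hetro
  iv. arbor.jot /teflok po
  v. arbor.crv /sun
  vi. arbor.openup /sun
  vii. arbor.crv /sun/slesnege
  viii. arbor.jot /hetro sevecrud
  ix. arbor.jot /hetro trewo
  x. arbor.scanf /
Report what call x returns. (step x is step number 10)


Answer: [hetro, prahomp, sun/, teflok]

Derivation:
;; 1. arbor.jot(p='/hetro', c='con') => created
;; 2. arbor.strike(p='/hetro') => ok
;; 3. arbor.carryto(s='/justum', d='/hetro') => ok
;; 4. arbor.jot(p='/teflok', c='po') => created
;; 5. arbor.crv(p='/sun') => ok
;; 6. arbor.openup(p='/sun') => ToolError: is a directory
;; 7. arbor.crv(p='/sun/slesnege') => ok
;; 8. arbor.jot(p='/hetro', c='sevecrud') => overwrote
;; 9. arbor.jot(p='/hetro', c='trewo') => overwrote
;; 10. arbor.scanf(p='/') => [hetro, prahomp, sun/, teflok]


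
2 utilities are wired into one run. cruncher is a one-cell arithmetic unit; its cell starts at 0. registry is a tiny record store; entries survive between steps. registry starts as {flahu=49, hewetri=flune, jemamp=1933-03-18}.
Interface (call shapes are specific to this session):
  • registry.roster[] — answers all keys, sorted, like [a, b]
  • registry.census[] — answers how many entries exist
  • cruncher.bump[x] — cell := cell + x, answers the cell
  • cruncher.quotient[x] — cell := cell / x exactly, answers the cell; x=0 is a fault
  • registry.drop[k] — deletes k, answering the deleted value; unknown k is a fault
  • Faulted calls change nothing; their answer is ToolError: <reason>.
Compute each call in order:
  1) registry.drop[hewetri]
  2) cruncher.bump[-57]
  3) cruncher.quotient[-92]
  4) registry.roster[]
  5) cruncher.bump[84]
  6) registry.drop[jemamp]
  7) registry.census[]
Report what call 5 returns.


Answer: 7785/92

Derivation:
// drop(hewetri) : flune
// bump(-57) : -57
// quotient(-92) : 57/92
// roster() : [flahu, jemamp]
// bump(84) : 7785/92
// drop(jemamp) : 1933-03-18
// census() : 1


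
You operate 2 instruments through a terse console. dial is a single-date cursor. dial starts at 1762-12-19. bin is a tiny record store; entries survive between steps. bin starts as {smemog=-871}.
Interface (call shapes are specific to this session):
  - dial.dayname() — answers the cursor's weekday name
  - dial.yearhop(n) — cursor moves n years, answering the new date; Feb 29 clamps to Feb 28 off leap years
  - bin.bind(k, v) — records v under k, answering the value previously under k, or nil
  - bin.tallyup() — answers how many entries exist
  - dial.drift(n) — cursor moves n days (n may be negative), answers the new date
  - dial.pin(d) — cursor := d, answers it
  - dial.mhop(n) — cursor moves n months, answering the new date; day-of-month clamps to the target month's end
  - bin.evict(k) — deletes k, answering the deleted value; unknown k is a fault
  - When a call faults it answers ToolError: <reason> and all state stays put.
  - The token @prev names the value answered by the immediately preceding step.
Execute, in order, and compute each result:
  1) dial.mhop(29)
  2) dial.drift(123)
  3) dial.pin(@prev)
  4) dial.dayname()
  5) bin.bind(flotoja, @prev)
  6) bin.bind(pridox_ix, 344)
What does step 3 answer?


I run mhop using 29, yielding 1765-05-19.
Using drift using 123, which returns 1765-09-19.
I run pin using @prev, and observe 1765-09-19.
I call dayname(), and get Thursday.
Next I call bind using flotoja, @prev, which returns nil.
Calling bind using pridox_ix, 344: nil.

Answer: 1765-09-19


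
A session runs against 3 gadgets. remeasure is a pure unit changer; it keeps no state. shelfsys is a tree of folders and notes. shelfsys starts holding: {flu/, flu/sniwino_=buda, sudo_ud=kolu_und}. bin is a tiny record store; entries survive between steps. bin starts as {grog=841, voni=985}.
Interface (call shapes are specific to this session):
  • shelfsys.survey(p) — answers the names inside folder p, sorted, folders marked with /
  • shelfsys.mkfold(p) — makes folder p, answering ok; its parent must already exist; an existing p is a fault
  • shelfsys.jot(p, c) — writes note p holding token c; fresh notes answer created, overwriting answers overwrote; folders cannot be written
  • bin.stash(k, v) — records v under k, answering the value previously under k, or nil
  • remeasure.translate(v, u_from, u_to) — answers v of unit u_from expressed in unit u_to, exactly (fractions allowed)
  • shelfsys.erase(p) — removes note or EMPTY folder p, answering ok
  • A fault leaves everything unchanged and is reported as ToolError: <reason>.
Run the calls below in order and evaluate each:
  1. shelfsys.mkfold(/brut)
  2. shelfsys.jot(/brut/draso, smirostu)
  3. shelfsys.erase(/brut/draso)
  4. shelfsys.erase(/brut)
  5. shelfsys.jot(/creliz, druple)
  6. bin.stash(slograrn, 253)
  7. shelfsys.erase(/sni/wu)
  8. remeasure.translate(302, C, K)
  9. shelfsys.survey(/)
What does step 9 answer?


Answer: [creliz, flu/, sudo_ud]

Derivation:
Invoking mkfold(p: /brut), which returns ok.
Using jot(p: /brut/draso, c: smirostu), yielding created.
I try erase(p: /brut/draso), → ok.
I try erase(p: /brut), — result: ok.
I run jot(p: /creliz, c: druple), → created.
Now I run stash(k: slograrn, v: 253), and see nil.
Now I run erase(p: /sni/wu), and see ToolError: not found.
Next I call translate(v: 302, u_from: C, u_to: K), yielding 11503/20.
I call survey(p: /), and get [creliz, flu/, sudo_ud].


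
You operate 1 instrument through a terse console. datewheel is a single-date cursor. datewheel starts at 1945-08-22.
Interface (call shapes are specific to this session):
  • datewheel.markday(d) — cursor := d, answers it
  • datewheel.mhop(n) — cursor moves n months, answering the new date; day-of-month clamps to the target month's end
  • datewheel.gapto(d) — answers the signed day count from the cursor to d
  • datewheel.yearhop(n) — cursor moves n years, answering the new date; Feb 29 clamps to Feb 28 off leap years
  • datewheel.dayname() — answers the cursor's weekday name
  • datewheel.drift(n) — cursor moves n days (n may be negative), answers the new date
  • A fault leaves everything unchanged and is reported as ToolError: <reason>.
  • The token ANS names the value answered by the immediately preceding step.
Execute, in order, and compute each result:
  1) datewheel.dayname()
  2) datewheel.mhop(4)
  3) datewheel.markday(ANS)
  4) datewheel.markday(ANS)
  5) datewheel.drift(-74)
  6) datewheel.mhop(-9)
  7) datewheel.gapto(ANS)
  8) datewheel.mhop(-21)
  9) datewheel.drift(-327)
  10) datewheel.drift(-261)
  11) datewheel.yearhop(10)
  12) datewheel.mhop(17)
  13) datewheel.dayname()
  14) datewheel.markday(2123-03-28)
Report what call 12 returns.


→ dayname()
← Wednesday
→ mhop(n=4)
← 1945-12-22
→ markday(d=ANS)
← 1945-12-22
→ markday(d=ANS)
← 1945-12-22
→ drift(n=-74)
← 1945-10-09
→ mhop(n=-9)
← 1945-01-09
→ gapto(d=ANS)
← 0
→ mhop(n=-21)
← 1943-04-09
→ drift(n=-327)
← 1942-05-17
→ drift(n=-261)
← 1941-08-29
→ yearhop(n=10)
← 1951-08-29
→ mhop(n=17)
← 1953-01-29
→ dayname()
← Thursday
→ markday(d=2123-03-28)
← 2123-03-28

Answer: 1953-01-29


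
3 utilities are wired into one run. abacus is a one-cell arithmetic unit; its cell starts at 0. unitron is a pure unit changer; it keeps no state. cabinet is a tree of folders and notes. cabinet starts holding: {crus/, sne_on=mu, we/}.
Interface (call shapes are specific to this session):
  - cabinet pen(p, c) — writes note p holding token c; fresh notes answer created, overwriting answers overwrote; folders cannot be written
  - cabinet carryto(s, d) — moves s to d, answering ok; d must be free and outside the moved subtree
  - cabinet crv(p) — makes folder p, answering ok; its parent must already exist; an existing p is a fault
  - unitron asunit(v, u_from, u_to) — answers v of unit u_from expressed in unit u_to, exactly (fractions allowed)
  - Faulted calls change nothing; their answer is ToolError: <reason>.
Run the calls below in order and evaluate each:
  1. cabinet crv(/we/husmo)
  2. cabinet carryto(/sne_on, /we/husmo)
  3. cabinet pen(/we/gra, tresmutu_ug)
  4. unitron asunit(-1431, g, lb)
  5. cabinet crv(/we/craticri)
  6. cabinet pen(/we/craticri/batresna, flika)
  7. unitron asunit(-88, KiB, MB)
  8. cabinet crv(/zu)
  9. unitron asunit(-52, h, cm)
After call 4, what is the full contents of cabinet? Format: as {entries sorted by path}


Answer: {crus/, sne_on=mu, we/, we/gra=tresmutu_ug, we/husmo/}

Derivation:
>>> cabinet crv p=/we/husmo
[out] ok
>>> cabinet carryto s=/sne_on d=/we/husmo
[out] ToolError: exists
>>> cabinet pen p=/we/gra c=tresmutu_ug
[out] created
>>> unitron asunit v=-1431 u_from=g u_to=lb
[out] -143100000/45359237
>>> cabinet crv p=/we/craticri
[out] ok
>>> cabinet pen p=/we/craticri/batresna c=flika
[out] created
>>> unitron asunit v=-88 u_from=KiB u_to=MB
[out] -1408/15625
>>> cabinet crv p=/zu
[out] ok
>>> unitron asunit v=-52 u_from=h u_to=cm
[out] ToolError: incompatible units


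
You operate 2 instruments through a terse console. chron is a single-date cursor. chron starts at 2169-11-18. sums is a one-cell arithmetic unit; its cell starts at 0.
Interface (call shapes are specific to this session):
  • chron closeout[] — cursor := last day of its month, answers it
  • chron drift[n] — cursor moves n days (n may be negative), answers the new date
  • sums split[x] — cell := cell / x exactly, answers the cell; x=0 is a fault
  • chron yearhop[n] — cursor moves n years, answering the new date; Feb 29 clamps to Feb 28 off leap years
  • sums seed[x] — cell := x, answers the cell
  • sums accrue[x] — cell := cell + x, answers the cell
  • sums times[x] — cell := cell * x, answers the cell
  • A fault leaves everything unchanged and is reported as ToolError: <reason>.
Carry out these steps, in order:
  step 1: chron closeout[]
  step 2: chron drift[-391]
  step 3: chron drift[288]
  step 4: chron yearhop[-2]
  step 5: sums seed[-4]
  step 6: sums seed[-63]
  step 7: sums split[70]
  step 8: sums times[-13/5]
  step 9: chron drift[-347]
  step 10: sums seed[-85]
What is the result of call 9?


Answer: 2166-09-06

Derivation:
! chron closeout() == 2169-11-30
! chron drift(n='-391') == 2168-11-04
! chron drift(n='288') == 2169-08-19
! chron yearhop(n='-2') == 2167-08-19
! sums seed(x='-4') == -4
! sums seed(x='-63') == -63
! sums split(x='70') == -9/10
! sums times(x='-13/5') == 117/50
! chron drift(n='-347') == 2166-09-06
! sums seed(x='-85') == -85


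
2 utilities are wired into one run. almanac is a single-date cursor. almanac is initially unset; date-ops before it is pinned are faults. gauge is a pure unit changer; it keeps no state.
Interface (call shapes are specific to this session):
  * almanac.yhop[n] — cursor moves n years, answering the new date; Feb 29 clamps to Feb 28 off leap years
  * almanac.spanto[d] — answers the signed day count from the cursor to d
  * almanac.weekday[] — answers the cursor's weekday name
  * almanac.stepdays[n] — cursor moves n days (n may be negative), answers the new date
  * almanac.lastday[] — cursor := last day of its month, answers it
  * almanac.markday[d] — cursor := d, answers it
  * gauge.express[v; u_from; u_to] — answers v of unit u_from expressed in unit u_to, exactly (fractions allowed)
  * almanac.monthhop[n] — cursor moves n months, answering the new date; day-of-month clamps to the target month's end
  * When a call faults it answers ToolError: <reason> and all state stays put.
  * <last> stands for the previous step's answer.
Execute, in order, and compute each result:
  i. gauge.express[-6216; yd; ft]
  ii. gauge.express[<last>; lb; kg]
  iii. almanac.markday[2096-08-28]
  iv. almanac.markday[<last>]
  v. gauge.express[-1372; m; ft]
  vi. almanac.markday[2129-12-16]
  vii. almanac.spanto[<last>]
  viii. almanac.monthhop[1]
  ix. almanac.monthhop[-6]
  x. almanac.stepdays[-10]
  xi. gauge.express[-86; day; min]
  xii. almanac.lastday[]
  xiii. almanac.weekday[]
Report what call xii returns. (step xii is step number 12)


Step: gauge.express[v: -6216; u_from: yd; u_to: ft]
Result: -18648
Step: gauge.express[v: <last>; u_from: lb; u_to: kg]
Result: -105732381447/12500000
Step: almanac.markday[d: 2096-08-28]
Result: 2096-08-28
Step: almanac.markday[d: <last>]
Result: 2096-08-28
Step: gauge.express[v: -1372; u_from: m; u_to: ft]
Result: -1715000/381
Step: almanac.markday[d: 2129-12-16]
Result: 2129-12-16
Step: almanac.spanto[d: <last>]
Result: 0
Step: almanac.monthhop[n: 1]
Result: 2130-01-16
Step: almanac.monthhop[n: -6]
Result: 2129-07-16
Step: almanac.stepdays[n: -10]
Result: 2129-07-06
Step: gauge.express[v: -86; u_from: day; u_to: min]
Result: -123840
Step: almanac.lastday[]
Result: 2129-07-31
Step: almanac.weekday[]
Result: Sunday

Answer: 2129-07-31


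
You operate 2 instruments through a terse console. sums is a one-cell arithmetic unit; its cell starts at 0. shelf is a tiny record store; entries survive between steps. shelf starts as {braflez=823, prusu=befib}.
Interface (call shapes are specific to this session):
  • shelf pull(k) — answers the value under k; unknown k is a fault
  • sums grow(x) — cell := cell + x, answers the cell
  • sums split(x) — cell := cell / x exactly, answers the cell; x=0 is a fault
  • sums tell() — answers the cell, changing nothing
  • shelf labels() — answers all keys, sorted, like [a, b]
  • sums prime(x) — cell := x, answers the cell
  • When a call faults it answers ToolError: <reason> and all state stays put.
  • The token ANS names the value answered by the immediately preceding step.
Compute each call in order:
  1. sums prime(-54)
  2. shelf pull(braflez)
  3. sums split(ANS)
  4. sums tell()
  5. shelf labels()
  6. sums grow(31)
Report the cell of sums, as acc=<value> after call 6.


Calling sums prime using x='-54', → -54.
I invoke shelf pull using k='braflez', yielding 823.
I call sums split using x='ANS', — result: -54/823.
Using sums tell(), yielding -54/823.
I try shelf labels, yielding [braflez, prusu].
I call sums grow using x='31', and get 25459/823.

Answer: acc=25459/823


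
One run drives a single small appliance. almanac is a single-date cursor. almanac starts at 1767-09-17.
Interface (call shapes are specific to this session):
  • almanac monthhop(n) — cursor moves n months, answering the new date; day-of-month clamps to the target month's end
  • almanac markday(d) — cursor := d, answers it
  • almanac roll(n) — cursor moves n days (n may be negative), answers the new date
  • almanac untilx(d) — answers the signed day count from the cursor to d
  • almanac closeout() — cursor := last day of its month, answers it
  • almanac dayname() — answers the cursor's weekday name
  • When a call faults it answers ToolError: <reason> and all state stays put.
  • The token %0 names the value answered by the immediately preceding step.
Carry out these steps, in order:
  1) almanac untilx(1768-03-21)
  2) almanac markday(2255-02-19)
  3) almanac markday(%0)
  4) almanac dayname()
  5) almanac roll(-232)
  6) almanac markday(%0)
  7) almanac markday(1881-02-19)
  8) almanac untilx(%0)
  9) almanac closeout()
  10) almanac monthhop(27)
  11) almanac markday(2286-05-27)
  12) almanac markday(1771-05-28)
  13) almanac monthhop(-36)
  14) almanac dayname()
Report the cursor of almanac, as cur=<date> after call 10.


CALL almanac untilx[d: 1768-03-21]
RET  186
CALL almanac markday[d: 2255-02-19]
RET  2255-02-19
CALL almanac markday[d: %0]
RET  2255-02-19
CALL almanac dayname[]
RET  Monday
CALL almanac roll[n: -232]
RET  2254-07-02
CALL almanac markday[d: %0]
RET  2254-07-02
CALL almanac markday[d: 1881-02-19]
RET  1881-02-19
CALL almanac untilx[d: %0]
RET  0
CALL almanac closeout[]
RET  1881-02-28
CALL almanac monthhop[n: 27]
RET  1883-05-28
CALL almanac markday[d: 2286-05-27]
RET  2286-05-27
CALL almanac markday[d: 1771-05-28]
RET  1771-05-28
CALL almanac monthhop[n: -36]
RET  1768-05-28
CALL almanac dayname[]
RET  Saturday

Answer: cur=1883-05-28


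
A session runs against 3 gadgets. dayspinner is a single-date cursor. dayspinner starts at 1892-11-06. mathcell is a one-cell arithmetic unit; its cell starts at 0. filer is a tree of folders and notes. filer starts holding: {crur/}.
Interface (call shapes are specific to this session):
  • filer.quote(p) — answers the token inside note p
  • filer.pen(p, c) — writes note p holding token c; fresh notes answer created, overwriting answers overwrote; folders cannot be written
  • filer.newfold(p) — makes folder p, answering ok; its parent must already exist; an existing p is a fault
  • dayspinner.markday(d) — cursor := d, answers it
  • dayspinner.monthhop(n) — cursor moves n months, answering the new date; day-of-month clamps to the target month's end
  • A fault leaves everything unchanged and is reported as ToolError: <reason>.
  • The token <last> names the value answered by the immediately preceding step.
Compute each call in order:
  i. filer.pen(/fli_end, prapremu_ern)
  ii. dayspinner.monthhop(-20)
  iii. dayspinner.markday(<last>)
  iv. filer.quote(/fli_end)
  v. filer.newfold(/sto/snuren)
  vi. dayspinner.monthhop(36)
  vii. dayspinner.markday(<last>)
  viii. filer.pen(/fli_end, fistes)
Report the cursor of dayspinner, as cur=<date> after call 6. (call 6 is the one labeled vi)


-> filer.pen(/fli_end, prapremu_ern)
<- created
-> dayspinner.monthhop(-20)
<- 1891-03-06
-> dayspinner.markday(<last>)
<- 1891-03-06
-> filer.quote(/fli_end)
<- prapremu_ern
-> filer.newfold(/sto/snuren)
<- ToolError: no parent
-> dayspinner.monthhop(36)
<- 1894-03-06
-> dayspinner.markday(<last>)
<- 1894-03-06
-> filer.pen(/fli_end, fistes)
<- overwrote

Answer: cur=1894-03-06


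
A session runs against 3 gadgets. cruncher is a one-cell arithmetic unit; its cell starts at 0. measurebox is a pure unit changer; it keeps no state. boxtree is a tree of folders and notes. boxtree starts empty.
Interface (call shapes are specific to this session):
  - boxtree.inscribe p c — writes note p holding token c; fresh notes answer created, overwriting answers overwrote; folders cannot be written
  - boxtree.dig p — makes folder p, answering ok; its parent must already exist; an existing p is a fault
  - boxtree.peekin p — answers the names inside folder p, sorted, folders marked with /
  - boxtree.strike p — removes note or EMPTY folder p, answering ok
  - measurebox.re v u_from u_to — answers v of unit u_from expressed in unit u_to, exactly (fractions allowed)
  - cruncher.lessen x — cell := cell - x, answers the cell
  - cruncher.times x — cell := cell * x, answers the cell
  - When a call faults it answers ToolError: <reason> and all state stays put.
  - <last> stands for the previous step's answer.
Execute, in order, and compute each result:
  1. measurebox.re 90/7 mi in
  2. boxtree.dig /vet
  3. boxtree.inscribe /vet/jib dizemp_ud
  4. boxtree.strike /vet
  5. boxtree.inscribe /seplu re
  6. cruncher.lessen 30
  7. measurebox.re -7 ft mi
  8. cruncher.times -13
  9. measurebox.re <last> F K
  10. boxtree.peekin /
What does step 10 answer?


→ re(v→90/7, u_from→mi, u_to→in)
← 5702400/7
→ dig(p→/vet)
← ok
→ inscribe(p→/vet/jib, c→dizemp_ud)
← created
→ strike(p→/vet)
← ToolError: not empty
→ inscribe(p→/seplu, c→re)
← created
→ lessen(x→30)
← -30
→ re(v→-7, u_from→ft, u_to→mi)
← -7/5280
→ times(x→-13)
← 390
→ re(v→<last>, u_from→F, u_to→K)
← 84967/180
→ peekin(p→/)
← [seplu, vet/]

Answer: [seplu, vet/]


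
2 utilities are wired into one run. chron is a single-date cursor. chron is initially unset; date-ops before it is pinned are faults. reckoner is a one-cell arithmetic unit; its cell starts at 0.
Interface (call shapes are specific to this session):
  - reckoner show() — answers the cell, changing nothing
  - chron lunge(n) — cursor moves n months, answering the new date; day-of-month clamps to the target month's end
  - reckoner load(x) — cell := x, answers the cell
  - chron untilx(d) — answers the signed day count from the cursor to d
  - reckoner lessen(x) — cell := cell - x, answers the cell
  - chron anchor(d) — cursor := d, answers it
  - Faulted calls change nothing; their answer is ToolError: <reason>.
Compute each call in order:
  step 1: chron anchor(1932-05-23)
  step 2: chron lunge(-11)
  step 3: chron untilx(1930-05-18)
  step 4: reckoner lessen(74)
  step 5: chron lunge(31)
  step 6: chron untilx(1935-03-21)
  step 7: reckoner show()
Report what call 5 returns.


Answer: 1934-01-23

Derivation:
==> chron anchor(1932-05-23)
<== 1932-05-23
==> chron lunge(-11)
<== 1931-06-23
==> chron untilx(1930-05-18)
<== -401
==> reckoner lessen(74)
<== -74
==> chron lunge(31)
<== 1934-01-23
==> chron untilx(1935-03-21)
<== 422
==> reckoner show()
<== -74


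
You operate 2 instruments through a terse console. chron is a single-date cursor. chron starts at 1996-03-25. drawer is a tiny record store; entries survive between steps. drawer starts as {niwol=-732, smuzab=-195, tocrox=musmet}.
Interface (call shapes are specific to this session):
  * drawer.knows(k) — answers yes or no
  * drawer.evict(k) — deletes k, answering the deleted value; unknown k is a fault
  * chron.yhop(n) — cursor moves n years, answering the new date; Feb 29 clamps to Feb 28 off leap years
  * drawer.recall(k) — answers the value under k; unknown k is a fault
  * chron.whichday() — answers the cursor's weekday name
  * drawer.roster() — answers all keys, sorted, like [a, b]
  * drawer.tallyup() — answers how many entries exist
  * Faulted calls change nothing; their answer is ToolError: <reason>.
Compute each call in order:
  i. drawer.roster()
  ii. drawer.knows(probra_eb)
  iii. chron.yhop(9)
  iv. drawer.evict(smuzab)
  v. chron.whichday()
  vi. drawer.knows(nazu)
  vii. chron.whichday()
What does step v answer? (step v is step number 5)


Answer: Friday

Derivation:
$ drawer.roster
:: [niwol, smuzab, tocrox]
$ drawer.knows probra_eb
:: no
$ chron.yhop 9
:: 2005-03-25
$ drawer.evict smuzab
:: -195
$ chron.whichday
:: Friday
$ drawer.knows nazu
:: no
$ chron.whichday
:: Friday


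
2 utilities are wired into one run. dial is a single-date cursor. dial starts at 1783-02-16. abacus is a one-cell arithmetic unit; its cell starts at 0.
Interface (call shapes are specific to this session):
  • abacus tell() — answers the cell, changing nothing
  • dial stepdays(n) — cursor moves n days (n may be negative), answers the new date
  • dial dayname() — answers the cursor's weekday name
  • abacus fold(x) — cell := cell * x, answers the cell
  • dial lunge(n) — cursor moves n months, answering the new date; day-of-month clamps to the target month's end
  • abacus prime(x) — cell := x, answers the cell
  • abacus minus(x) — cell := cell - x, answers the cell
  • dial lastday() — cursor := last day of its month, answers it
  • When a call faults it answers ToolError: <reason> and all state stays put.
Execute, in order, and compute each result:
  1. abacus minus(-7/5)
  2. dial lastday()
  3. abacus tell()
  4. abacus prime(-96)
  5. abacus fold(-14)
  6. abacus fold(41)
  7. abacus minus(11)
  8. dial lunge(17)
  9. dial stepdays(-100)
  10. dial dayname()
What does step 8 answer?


Answer: 1784-07-28

Derivation:
·→ abacus minus(x=-7/5)
·← 7/5
·→ dial lastday()
·← 1783-02-28
·→ abacus tell()
·← 7/5
·→ abacus prime(x=-96)
·← -96
·→ abacus fold(x=-14)
·← 1344
·→ abacus fold(x=41)
·← 55104
·→ abacus minus(x=11)
·← 55093
·→ dial lunge(n=17)
·← 1784-07-28
·→ dial stepdays(n=-100)
·← 1784-04-19
·→ dial dayname()
·← Monday


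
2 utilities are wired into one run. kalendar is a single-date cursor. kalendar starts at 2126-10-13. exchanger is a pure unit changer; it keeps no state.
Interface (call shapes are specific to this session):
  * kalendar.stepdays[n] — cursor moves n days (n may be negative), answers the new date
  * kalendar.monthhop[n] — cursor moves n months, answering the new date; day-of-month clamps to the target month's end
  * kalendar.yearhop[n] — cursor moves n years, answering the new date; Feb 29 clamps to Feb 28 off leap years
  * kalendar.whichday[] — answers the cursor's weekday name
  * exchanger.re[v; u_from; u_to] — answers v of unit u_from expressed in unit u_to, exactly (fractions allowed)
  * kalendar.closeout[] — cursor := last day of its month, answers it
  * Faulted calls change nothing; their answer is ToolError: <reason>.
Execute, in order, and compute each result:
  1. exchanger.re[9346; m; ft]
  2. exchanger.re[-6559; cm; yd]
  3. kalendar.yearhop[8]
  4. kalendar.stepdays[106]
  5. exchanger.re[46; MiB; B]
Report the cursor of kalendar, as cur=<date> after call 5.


Answer: cur=2135-01-27

Derivation:
>>> re v→9346 u_from→m u_to→ft
[out] 11682500/381
>>> re v→-6559 u_from→cm u_to→yd
[out] -163975/2286
>>> yearhop n→8
[out] 2134-10-13
>>> stepdays n→106
[out] 2135-01-27
>>> re v→46 u_from→MiB u_to→B
[out] 48234496


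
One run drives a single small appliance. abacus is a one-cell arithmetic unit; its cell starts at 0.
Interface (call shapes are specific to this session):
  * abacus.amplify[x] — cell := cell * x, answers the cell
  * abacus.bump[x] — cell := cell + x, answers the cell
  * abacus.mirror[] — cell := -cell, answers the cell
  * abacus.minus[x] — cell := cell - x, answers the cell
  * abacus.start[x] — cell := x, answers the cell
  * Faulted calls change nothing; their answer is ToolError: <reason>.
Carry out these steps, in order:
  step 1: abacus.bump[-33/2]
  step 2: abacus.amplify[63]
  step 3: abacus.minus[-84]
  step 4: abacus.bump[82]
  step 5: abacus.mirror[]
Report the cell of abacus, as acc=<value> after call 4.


·→ abacus.bump(x='-33/2')
·← -33/2
·→ abacus.amplify(x='63')
·← -2079/2
·→ abacus.minus(x='-84')
·← -1911/2
·→ abacus.bump(x='82')
·← -1747/2
·→ abacus.mirror()
·← 1747/2

Answer: acc=-1747/2


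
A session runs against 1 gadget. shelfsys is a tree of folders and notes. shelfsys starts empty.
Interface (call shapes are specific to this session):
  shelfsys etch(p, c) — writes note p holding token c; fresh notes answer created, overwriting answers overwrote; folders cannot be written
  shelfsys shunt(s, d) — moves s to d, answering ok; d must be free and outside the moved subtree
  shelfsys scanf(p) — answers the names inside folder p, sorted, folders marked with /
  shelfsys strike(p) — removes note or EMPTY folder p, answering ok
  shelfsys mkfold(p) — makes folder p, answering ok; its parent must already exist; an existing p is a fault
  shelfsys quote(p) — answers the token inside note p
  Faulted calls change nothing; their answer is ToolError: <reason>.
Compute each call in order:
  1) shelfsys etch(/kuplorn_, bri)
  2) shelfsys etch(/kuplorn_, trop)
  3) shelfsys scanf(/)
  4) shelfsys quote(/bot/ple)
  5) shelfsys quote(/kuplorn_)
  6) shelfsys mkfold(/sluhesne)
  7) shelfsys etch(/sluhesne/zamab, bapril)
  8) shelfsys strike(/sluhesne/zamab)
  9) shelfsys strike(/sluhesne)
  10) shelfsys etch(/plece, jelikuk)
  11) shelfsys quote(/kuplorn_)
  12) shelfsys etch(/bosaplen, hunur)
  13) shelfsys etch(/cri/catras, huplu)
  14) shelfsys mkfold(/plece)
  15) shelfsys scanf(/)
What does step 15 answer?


! shelfsys etch(p=/kuplorn_, c=bri) ~> created
! shelfsys etch(p=/kuplorn_, c=trop) ~> overwrote
! shelfsys scanf(p=/) ~> [kuplorn_]
! shelfsys quote(p=/bot/ple) ~> ToolError: not found
! shelfsys quote(p=/kuplorn_) ~> trop
! shelfsys mkfold(p=/sluhesne) ~> ok
! shelfsys etch(p=/sluhesne/zamab, c=bapril) ~> created
! shelfsys strike(p=/sluhesne/zamab) ~> ok
! shelfsys strike(p=/sluhesne) ~> ok
! shelfsys etch(p=/plece, c=jelikuk) ~> created
! shelfsys quote(p=/kuplorn_) ~> trop
! shelfsys etch(p=/bosaplen, c=hunur) ~> created
! shelfsys etch(p=/cri/catras, c=huplu) ~> ToolError: no parent
! shelfsys mkfold(p=/plece) ~> ToolError: exists
! shelfsys scanf(p=/) ~> [bosaplen, kuplorn_, plece]

Answer: [bosaplen, kuplorn_, plece]


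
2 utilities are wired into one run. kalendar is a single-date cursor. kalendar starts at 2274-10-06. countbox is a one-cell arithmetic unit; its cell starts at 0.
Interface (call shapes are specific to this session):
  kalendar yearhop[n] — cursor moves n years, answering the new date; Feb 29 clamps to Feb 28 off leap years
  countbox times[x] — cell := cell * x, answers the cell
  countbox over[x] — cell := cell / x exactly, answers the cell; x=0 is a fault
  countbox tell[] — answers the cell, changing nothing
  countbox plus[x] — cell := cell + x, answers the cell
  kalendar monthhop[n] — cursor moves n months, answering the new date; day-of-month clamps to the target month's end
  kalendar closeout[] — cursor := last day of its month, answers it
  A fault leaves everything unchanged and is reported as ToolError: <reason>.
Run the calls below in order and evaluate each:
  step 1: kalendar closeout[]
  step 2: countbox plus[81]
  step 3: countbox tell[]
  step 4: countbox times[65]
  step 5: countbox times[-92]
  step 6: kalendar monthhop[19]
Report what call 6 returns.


Answer: 2276-05-31

Derivation:
~$ kalendar closeout
:: 2274-10-31
~$ countbox plus 81
:: 81
~$ countbox tell
:: 81
~$ countbox times 65
:: 5265
~$ countbox times -92
:: -484380
~$ kalendar monthhop 19
:: 2276-05-31


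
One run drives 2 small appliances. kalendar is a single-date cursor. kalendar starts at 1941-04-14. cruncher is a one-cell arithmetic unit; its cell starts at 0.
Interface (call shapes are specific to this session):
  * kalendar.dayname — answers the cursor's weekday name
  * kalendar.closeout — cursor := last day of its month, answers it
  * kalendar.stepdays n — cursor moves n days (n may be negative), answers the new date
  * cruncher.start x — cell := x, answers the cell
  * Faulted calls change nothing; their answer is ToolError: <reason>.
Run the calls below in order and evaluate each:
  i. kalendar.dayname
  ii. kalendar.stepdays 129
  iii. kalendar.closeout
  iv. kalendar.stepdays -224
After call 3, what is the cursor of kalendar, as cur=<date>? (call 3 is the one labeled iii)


I try kalendar.dayname(), which returns Monday.
I call kalendar.stepdays on n→129, giving 1941-08-21.
I run kalendar.closeout(), → 1941-08-31.
Next I call kalendar.stepdays on n→-224, — result: 1941-01-19.

Answer: cur=1941-08-31


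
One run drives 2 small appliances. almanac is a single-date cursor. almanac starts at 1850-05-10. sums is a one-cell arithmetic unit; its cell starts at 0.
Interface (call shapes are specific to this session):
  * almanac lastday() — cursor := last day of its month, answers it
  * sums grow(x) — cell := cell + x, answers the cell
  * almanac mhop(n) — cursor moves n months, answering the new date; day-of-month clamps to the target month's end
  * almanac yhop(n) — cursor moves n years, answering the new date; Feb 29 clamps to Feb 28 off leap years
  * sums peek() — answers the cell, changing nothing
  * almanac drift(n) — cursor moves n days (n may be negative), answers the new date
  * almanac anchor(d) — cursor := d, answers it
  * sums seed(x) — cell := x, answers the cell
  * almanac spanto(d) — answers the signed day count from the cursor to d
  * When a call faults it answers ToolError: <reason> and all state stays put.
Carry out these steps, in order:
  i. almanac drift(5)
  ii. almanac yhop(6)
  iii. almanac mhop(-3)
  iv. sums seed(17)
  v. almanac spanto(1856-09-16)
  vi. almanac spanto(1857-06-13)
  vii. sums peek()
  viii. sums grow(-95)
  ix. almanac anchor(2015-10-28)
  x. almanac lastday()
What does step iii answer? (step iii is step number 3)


> almanac drift n→5
  1850-05-15
> almanac yhop n→6
  1856-05-15
> almanac mhop n→-3
  1856-02-15
> sums seed x→17
  17
> almanac spanto d→1856-09-16
  214
> almanac spanto d→1857-06-13
  484
> sums peek
  17
> sums grow x→-95
  -78
> almanac anchor d→2015-10-28
  2015-10-28
> almanac lastday
  2015-10-31

Answer: 1856-02-15


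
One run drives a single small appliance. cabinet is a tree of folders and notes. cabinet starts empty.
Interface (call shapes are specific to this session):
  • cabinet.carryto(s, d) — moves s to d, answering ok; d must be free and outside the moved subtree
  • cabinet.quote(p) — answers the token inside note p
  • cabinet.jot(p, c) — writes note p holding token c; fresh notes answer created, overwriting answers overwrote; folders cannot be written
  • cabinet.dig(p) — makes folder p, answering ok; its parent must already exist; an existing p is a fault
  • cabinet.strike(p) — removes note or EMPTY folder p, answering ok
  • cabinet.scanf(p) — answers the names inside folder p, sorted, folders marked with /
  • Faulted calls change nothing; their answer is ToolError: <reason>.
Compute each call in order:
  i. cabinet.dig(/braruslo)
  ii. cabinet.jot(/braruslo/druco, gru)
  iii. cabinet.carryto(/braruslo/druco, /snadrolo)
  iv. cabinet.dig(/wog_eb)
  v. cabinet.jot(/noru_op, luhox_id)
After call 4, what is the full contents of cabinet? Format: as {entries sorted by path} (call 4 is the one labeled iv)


==> dig(p='/braruslo')
<== ok
==> jot(p='/braruslo/druco', c='gru')
<== created
==> carryto(s='/braruslo/druco', d='/snadrolo')
<== ok
==> dig(p='/wog_eb')
<== ok
==> jot(p='/noru_op', c='luhox_id')
<== created

Answer: {braruslo/, snadrolo=gru, wog_eb/}


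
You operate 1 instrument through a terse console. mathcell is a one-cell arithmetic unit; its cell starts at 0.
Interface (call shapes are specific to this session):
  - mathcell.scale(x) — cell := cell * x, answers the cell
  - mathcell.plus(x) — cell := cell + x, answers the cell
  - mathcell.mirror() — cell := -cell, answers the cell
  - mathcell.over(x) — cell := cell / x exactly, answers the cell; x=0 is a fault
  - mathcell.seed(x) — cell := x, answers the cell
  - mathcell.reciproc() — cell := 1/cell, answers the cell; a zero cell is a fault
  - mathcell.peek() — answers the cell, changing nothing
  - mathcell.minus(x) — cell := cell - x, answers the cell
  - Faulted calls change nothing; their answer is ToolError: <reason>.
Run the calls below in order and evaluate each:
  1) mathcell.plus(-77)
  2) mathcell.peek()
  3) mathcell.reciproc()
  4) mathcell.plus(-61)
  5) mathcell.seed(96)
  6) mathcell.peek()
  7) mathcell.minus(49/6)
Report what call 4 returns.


Answer: -4698/77

Derivation:
I try mathcell.plus(-77), which returns -77.
Calling mathcell.peek(), yielding -77.
Then mathcell.reciproc(), and observe -1/77.
Using mathcell.plus(-61), and see -4698/77.
Using mathcell.seed(96), → 96.
Then mathcell.peek, and get 96.
Then mathcell.minus(49/6), → 527/6.


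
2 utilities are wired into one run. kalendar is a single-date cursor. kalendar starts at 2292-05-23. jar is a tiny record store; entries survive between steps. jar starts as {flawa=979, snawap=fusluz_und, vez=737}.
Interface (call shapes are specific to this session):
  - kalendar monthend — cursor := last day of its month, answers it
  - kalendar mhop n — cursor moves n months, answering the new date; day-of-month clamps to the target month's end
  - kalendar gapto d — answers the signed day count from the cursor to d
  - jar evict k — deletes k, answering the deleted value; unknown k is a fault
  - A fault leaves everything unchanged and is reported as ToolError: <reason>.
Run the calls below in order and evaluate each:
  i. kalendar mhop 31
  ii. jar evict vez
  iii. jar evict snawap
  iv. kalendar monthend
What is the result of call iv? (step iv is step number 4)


Answer: 2294-12-31

Derivation:
I try kalendar mhop using 31, which returns 2294-12-23.
I try jar evict using vez, giving 737.
I run jar evict using snawap, giving fusluz_und.
I try kalendar monthend, and see 2294-12-31.


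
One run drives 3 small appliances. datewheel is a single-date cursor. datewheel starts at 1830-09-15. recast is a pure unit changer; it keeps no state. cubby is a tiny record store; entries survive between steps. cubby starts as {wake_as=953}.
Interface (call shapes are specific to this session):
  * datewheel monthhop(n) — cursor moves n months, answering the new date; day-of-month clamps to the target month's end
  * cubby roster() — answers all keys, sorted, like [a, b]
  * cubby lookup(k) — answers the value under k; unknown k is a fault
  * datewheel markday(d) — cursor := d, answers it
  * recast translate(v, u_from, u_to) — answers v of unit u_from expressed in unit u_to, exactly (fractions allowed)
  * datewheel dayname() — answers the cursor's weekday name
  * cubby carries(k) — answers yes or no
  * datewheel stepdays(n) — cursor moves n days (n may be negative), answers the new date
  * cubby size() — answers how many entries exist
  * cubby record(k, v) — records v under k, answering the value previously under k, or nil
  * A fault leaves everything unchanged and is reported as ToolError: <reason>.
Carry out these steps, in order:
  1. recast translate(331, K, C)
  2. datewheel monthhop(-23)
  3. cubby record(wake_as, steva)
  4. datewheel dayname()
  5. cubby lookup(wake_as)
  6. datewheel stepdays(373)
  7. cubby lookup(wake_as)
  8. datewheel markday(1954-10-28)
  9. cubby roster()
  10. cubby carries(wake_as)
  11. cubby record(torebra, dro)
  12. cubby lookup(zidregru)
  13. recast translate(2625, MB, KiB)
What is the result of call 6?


Answer: 1829-10-23

Derivation:
>>> recast translate 331 K C
[out] 1157/20
>>> datewheel monthhop -23
[out] 1828-10-15
>>> cubby record wake_as steva
[out] 953
>>> datewheel dayname
[out] Wednesday
>>> cubby lookup wake_as
[out] steva
>>> datewheel stepdays 373
[out] 1829-10-23
>>> cubby lookup wake_as
[out] steva
>>> datewheel markday 1954-10-28
[out] 1954-10-28
>>> cubby roster
[out] [wake_as]
>>> cubby carries wake_as
[out] yes
>>> cubby record torebra dro
[out] nil
>>> cubby lookup zidregru
[out] ToolError: no such key zidregru
>>> recast translate 2625 MB KiB
[out] 41015625/16


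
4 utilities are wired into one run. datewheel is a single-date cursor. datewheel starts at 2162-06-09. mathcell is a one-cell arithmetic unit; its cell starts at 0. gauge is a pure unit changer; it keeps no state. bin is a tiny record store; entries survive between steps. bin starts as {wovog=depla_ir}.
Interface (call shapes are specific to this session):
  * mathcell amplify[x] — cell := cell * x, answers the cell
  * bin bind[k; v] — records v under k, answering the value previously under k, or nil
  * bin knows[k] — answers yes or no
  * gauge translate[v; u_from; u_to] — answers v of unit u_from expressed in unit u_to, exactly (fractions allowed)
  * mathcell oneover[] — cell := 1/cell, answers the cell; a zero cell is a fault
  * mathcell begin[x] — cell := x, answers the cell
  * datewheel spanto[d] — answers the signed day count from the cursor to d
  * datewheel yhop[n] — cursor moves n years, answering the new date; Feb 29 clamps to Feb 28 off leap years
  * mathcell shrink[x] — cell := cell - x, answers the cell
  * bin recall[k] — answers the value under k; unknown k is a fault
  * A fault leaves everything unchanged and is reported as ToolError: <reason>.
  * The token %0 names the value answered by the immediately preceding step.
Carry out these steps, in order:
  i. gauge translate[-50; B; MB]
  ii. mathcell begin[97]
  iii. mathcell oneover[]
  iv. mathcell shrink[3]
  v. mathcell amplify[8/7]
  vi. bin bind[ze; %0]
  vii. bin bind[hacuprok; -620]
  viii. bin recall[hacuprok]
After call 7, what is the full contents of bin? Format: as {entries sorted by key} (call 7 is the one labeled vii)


>> gauge translate(v→-50, u_from→B, u_to→MB)
<< -1/20000
>> mathcell begin(x→97)
<< 97
>> mathcell oneover()
<< 1/97
>> mathcell shrink(x→3)
<< -290/97
>> mathcell amplify(x→8/7)
<< -2320/679
>> bin bind(k→ze, v→%0)
<< nil
>> bin bind(k→hacuprok, v→-620)
<< nil
>> bin recall(k→hacuprok)
<< -620

Answer: {hacuprok=-620, wovog=depla_ir, ze=-2320/679}
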